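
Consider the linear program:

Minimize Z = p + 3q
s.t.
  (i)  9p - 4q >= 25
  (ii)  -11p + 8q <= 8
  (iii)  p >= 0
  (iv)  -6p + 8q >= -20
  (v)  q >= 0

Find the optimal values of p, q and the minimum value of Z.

p = 25/9, q = 0, minimum Z = 25/9

Feasible corners and Z = p + 3q:
  (58/7, 347/28) → Z = 1273/28
  (25/9, 0) → Z = 25/9
  (10/3, 0) → Z = 10/3
The feasible region is unbounded (it extends along (4, 3), (8, 11)), but Z strictly increases along every unbounded feasible direction, so there is no improving ray and the minimum is attained at a vertex.

The optimum lies where 9p - 4q = 25 and q = 0.
Solving simultaneously gives p = 25/9, q = 0.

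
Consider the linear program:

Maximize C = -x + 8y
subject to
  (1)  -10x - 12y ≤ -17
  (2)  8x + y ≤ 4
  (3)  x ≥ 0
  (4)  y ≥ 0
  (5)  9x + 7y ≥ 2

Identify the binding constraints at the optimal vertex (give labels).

(2) and (3)

Corner points and C = -x + 8y:
  (31/86, 48/43) → C = 737/86
  (0, 17/12) → C = 34/3
  (0, 4) → C = 32

The maximum is at (0, 4). Substituting into each constraint, equality holds for (2) and (3); the remaining constraints have slack.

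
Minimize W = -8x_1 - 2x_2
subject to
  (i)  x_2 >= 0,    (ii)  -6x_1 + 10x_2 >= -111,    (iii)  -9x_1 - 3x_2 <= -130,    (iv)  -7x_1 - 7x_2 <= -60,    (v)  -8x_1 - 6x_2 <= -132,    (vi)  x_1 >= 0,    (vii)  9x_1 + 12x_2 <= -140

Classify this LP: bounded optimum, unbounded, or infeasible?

The boundaries x_2 = 0 and -6x_1 + 10x_2 = -111 meet at (37/2, 0), but that point violates 9x_1 + 12x_2 ≤ -140. Every candidate vertex is excluded by some other constraint, so the feasible region is empty.

infeasible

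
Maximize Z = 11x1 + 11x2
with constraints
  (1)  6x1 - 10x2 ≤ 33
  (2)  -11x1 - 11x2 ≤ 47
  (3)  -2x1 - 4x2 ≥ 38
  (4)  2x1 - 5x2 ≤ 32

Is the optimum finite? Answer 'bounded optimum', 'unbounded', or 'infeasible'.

The boundaries 6x1 - 10x2 = 33 and -11x1 - 11x2 = 47 meet at (-107/176, -645/176), but that point violates -2x1 - 4x2 ≥ 38. Every candidate vertex is excluded by some other constraint, so the feasible region is empty.

infeasible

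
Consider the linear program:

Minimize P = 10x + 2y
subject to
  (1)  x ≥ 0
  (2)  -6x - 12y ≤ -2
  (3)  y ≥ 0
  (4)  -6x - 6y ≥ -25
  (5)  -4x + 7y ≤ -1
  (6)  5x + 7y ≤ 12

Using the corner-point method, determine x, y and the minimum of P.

Corner points and P = 10x + 2y:
  (1/3, 0) → P = 10/3
  (13/45, 1/45) → P = 44/15
  (12/5, 0) → P = 24
  (13/9, 43/63) → P = 332/21

x = 13/45, y = 1/45, minimum P = 44/15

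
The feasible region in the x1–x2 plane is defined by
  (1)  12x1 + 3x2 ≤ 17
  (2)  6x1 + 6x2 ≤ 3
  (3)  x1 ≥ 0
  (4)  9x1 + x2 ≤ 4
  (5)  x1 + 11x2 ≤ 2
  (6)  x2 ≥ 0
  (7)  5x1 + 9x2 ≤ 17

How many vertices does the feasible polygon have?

5

Intersecting each pair of boundary lines and keeping only the points that satisfy every inequality leaves:
  (7/16, 1/16)
  (7/20, 3/20)
  (0, 2/11)
  (0, 0)
  (4/9, 0)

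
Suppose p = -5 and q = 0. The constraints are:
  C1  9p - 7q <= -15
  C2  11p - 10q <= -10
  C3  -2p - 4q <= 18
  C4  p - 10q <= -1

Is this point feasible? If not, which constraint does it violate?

feasible

C1: -45 ≤ -15 ✓
C2: -55 ≤ -10 ✓
C3: 10 ≤ 18 ✓
C4: -5 ≤ -1 ✓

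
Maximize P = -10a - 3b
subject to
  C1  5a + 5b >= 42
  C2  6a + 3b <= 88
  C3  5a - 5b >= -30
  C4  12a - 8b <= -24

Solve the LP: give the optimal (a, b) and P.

Vertices and P = -10a - 3b:
  (6/5, 36/5) → P = -168/5
  (54/25, 156/25) → P = -1008/25
  (6, 12) → P = -96

The binding constraints are 5a + 5b = 42 and 5a - 5b = -30.
Solving simultaneously gives a = 6/5, b = 36/5.

a = 6/5, b = 36/5, maximum P = -168/5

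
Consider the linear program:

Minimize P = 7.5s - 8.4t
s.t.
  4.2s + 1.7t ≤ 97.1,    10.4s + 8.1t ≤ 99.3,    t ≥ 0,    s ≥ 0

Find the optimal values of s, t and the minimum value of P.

Corner points and P = 7.5s - 8.4t:
  (993/104, 0) → P = 14895/208
  (0, 331/27) → P = -4634/45
  (0, 0) → P = 0

The optimum lies where 10.4s + 8.1t = 99.3 and s = 0.
Solving simultaneously gives s = 0, t = 331/27.

s = 0, t = 331/27, minimum P = -4634/45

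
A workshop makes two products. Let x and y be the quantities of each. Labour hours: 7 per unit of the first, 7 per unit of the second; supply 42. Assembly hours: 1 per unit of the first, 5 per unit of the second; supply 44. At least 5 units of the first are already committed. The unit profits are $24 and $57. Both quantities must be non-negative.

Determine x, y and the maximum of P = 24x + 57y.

x = 5, y = 1, maximum P = 177

Extreme points and P = 24x + 57y:
  (6, 0) → P = 144
  (5, 0) → P = 120
  (5, 1) → P = 177

The binding constraints are 7x + 7y = 42 and x = 5.
Solving simultaneously gives x = 5, y = 1.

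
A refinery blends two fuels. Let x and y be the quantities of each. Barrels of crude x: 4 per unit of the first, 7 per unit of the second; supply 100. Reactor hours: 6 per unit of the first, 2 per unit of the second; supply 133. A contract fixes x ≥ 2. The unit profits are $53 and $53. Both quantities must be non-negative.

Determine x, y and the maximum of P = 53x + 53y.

x = 43/2, y = 2, maximum P = 2491/2

Vertices and P = 53x + 53y:
  (133/6, 0) → P = 7049/6
  (2, 0) → P = 106
  (43/2, 2) → P = 2491/2
  (2, 92/7) → P = 5618/7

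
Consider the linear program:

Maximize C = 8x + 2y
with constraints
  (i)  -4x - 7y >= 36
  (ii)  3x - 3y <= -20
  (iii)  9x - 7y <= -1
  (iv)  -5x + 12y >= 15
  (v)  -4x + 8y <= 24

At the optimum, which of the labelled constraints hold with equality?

(i) and (ii)

Corner points and C = 8x + 2y:
  (-248/33, -28/33) → C = -680/11
  (-38/5, -4/5) → C = -312/5
  (-65/7, -55/21) → C = -1670/21
  (-21, -15/2) → C = -183

The maximum is at (-248/33, -28/33). Substituting into each constraint, equality holds for (i) and (ii); the remaining constraints have slack.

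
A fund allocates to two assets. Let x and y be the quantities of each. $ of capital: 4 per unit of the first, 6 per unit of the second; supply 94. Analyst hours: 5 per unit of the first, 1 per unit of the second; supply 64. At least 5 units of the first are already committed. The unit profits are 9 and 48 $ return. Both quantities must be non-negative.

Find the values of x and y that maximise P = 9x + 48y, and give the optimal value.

Corner points and P = 9x + 48y:
  (64/5, 0) → P = 576/5
  (5, 0) → P = 45
  (145/13, 107/13) → P = 6441/13
  (5, 37/3) → P = 637

At the optimal vertex, 4x + 6y = 94 and x = 5.
Solving simultaneously gives x = 5, y = 37/3.

x = 5, y = 37/3, maximum P = 637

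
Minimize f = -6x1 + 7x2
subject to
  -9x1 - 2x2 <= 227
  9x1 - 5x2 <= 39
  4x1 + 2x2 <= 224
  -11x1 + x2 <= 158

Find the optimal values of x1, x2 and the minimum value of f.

x1 = -151/9, x2 = -38, minimum f = -496/3

Feasible corners and f = -6x1 + 7x2:
  (-151/9, -38) → f = -496/3
  (-543/31, -1075/31) → f = -4267/31
  (599/19, 930/19) → f = 2916/19
  (-46/13, 1548/13) → f = 11112/13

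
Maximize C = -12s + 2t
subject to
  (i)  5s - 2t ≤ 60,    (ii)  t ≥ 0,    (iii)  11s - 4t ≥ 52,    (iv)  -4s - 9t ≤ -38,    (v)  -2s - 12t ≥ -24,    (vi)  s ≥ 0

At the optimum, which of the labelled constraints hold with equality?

(iv) and (v)

Feasible corners and C = -12s + 2t:
  (12, 0) → C = -144
  (19/2, 0) → C = -114
  (8, 2/3) → C = -284/3

The maximum is at (8, 2/3). Substituting into each constraint, equality holds for (iv) and (v); the remaining constraints have slack.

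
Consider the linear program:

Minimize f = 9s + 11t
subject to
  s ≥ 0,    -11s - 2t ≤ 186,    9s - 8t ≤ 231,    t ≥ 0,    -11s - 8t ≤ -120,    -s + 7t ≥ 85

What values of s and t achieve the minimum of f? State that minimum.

The feasible region is unbounded (it extends along (0, 1), (8, 9)), but f strictly increases along every unbounded feasible direction, so there is no improving ray and the minimum is attained at a vertex.

s = 32/17, t = 211/17, minimum f = 2609/17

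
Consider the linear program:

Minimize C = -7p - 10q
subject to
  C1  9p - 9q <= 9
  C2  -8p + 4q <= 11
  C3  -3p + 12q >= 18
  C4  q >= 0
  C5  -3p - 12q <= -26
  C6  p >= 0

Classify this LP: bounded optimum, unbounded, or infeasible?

unbounded

From the feasible point (10/3, 7/3), moving in the direction (9, 9) keeps every constraint satisfied while C decreases without bound.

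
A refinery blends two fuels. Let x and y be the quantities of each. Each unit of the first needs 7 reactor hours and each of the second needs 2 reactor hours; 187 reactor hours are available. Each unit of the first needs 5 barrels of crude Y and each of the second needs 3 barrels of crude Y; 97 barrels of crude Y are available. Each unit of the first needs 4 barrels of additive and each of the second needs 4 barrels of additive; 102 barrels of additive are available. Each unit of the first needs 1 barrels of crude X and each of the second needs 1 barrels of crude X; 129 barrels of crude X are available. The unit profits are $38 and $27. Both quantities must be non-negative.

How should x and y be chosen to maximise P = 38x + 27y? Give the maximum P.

x = 41/4, y = 61/4, maximum P = 3205/4

Feasible corners and P = 38x + 27y:
  (0, 0) → P = 0
  (0, 51/2) → P = 1377/2
  (97/5, 0) → P = 3686/5
  (41/4, 61/4) → P = 3205/4

At the optimal vertex, 5x + 3y = 97 and 4x + 4y = 102.
Solving simultaneously gives x = 41/4, y = 61/4.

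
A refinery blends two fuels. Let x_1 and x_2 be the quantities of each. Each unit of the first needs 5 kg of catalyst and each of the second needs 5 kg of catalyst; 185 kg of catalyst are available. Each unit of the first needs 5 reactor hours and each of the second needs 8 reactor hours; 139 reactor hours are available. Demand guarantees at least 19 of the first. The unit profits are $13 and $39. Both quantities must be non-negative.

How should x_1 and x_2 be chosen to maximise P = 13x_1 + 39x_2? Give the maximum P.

The binding constraints are 5x_1 + 8x_2 = 139 and x_1 = 19.
Solving simultaneously gives x_1 = 19, x_2 = 11/2.

x_1 = 19, x_2 = 11/2, maximum P = 923/2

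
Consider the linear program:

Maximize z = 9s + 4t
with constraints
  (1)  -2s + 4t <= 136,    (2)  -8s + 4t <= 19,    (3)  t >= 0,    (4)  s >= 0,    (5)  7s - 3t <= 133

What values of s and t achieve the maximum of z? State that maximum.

Corner points and z = 9s + 4t:
  (39/2, 175/4) → z = 701/2
  (470/11, 609/11) → z = 606
  (0, 19/4) → z = 19
  (0, 0) → z = 0
  (19, 0) → z = 171

s = 470/11, t = 609/11, maximum z = 606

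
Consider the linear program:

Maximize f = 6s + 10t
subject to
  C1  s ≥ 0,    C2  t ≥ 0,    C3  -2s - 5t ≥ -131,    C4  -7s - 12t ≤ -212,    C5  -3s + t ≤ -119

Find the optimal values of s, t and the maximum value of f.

Extreme points and f = 6s + 10t:
  (131/2, 0) → f = 393
  (119/3, 0) → f = 238
  (726/17, 155/17) → f = 5906/17

s = 131/2, t = 0, maximum f = 393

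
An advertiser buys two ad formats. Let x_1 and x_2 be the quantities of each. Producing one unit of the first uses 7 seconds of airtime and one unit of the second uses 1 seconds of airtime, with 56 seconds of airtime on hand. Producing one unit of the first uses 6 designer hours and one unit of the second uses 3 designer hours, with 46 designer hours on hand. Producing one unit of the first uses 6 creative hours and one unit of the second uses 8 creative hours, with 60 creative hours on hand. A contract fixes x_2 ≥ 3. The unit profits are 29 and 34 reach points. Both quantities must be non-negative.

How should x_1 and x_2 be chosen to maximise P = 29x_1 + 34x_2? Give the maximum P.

Corner points and P = 29x_1 + 34x_2:
  (0, 15/2) → P = 255
  (0, 3) → P = 102
  (6, 3) → P = 276

At the optimal vertex, 6x_1 + 8x_2 = 60 and x_2 = 3.
Solving simultaneously gives x_1 = 6, x_2 = 3.

x_1 = 6, x_2 = 3, maximum P = 276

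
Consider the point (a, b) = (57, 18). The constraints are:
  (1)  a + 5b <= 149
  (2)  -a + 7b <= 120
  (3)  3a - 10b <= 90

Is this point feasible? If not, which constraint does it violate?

feasible

(1): 147 ≤ 149 ✓
(2): 69 ≤ 120 ✓
(3): -9 ≤ 90 ✓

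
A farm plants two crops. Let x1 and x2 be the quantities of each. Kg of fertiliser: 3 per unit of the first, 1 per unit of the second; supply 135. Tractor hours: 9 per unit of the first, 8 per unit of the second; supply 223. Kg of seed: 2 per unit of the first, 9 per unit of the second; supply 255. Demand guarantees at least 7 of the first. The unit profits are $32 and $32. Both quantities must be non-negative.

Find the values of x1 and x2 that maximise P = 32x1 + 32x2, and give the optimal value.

Extreme points and P = 32x1 + 32x2:
  (223/9, 0) → P = 7136/9
  (7, 0) → P = 224
  (7, 20) → P = 864

At the optimal vertex, 9x1 + 8x2 = 223 and x1 = 7.
Solving simultaneously gives x1 = 7, x2 = 20.

x1 = 7, x2 = 20, maximum P = 864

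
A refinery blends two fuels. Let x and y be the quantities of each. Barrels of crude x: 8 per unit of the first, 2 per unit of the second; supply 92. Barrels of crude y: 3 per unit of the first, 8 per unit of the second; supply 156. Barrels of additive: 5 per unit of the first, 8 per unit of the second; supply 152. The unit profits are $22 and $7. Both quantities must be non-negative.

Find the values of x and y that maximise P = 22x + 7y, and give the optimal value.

Extreme points and P = 22x + 7y:
  (0, 0) → P = 0
  (0, 19) → P = 133
  (23/2, 0) → P = 253
  (8, 14) → P = 274

The optimum lies where 8x + 2y = 92 and 5x + 8y = 152.
Solving simultaneously gives x = 8, y = 14.

x = 8, y = 14, maximum P = 274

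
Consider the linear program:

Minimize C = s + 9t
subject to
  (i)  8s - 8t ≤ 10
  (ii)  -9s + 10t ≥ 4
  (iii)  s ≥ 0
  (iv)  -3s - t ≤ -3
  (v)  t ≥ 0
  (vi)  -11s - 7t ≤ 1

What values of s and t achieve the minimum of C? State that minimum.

The feasible region is unbounded (it extends along (0, 1), (1, 1)), but C strictly increases along every unbounded feasible direction, so there is no improving ray and the minimum is attained at a vertex.

The binding constraints are -9s + 10t = 4 and -3s - t = -3.
Solving simultaneously gives s = 2/3, t = 1.

s = 2/3, t = 1, minimum C = 29/3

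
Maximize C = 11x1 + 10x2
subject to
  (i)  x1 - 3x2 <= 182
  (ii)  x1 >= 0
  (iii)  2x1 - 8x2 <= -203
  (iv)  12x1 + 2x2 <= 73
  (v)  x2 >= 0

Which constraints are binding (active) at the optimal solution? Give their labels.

(ii) and (iv)

Vertices and C = 11x1 + 10x2:
  (0, 203/8) → C = 1015/4
  (0, 73/2) → C = 365
  (89/50, 1291/50) → C = 13889/50

The maximum is at (0, 73/2). Substituting into each constraint, equality holds for (ii) and (iv); the remaining constraints have slack.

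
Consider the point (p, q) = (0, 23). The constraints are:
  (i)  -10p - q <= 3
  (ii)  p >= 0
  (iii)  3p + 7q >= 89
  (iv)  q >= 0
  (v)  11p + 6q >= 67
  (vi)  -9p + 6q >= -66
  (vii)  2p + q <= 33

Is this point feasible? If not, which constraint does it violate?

(i): -23 ≤ 3 ✓
(ii): 0 ≥ 0 ✓
(iii): 161 ≥ 89 ✓
(iv): 23 ≥ 0 ✓
(v): 138 ≥ 67 ✓
(vi): 138 ≥ -66 ✓
(vii): 23 ≤ 33 ✓

feasible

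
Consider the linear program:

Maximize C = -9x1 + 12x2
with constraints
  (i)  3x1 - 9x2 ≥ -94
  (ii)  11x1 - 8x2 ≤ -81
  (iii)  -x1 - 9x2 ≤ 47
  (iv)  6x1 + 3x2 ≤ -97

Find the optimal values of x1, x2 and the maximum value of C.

x1 = -141/4, x2 = -47/36, maximum C = 3619/12

The binding constraints are 3x1 - 9x2 = -94 and -x1 - 9x2 = 47.
Solving simultaneously gives x1 = -141/4, x2 = -47/36.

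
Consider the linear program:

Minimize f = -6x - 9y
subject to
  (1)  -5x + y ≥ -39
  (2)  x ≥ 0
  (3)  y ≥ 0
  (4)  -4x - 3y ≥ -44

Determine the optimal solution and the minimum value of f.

At the optimal vertex, x = 0 and -4x - 3y = -44.
Solving simultaneously gives x = 0, y = 44/3.

x = 0, y = 44/3, minimum f = -132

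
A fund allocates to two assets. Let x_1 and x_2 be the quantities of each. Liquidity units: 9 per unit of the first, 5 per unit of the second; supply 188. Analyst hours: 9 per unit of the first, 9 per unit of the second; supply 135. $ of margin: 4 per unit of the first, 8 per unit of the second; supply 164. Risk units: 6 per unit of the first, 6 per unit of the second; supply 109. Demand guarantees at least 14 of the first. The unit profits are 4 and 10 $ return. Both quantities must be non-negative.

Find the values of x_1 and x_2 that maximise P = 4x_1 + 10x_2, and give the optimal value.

x_1 = 14, x_2 = 1, maximum P = 66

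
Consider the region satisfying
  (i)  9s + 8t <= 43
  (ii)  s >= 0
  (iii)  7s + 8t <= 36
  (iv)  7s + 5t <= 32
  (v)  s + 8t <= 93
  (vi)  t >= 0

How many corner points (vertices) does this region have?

5

The feasible vertices (each the meet of two boundaries and inside every other half-plane) are:
  (7/2, 23/16)
  (41/11, 13/11)
  (0, 9/2)
  (0, 0)
  (32/7, 0)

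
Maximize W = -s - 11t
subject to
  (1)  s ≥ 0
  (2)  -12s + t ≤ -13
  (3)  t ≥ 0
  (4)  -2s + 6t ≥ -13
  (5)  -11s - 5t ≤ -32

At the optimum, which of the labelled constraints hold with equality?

Corner points and W = -s - 11t:
  (97/71, 241/71) → W = -2748/71
  (13/2, 0) → W = -13/2
  (32/11, 0) → W = -32/11
The feasible region is unbounded (it extends along (1, 12), (3, 1)), but W strictly decreases along every unbounded feasible direction, so there is no improving ray and the maximum is attained at a vertex.

The maximum is at (32/11, 0). Substituting into each constraint, equality holds for (3) and (5); the remaining constraints have slack.

(3) and (5)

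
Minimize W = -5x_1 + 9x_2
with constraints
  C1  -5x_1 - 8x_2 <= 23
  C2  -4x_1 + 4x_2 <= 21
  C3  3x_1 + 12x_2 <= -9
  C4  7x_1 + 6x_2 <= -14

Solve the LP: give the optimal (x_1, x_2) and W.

Corner points and W = -5x_1 + 9x_2:
  (-5, 1/4) → W = 109/4
  (1, -7/2) → W = -73/2
  (-24/5, 9/20) → W = 561/20
  (-19/11, -7/22) → W = 127/22

The optimum lies where -5x_1 - 8x_2 = 23 and 7x_1 + 6x_2 = -14.
Solving simultaneously gives x_1 = 1, x_2 = -7/2.

x_1 = 1, x_2 = -7/2, minimum W = -73/2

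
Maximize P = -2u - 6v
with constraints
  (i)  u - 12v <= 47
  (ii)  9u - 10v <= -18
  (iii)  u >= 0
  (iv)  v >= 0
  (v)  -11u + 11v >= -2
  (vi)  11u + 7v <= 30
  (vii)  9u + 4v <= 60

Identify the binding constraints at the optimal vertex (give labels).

(ii) and (iii)

Vertices and P = -2u - 6v:
  (0, 9/5) → P = -54/5
  (174/173, 468/173) → P = -3156/173
  (0, 30/7) → P = -180/7

The maximum is at (0, 9/5). Substituting into each constraint, equality holds for (ii) and (iii); the remaining constraints have slack.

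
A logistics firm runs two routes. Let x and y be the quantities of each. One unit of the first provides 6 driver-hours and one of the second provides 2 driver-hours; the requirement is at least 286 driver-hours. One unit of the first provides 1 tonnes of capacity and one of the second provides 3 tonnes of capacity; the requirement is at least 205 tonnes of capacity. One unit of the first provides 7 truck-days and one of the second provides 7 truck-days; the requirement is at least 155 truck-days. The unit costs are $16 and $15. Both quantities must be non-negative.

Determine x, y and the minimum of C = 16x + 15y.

The feasible region is unbounded (it extends along (0, 1), (1, 0)), but C strictly increases along every unbounded feasible direction, so there is no improving ray and the minimum is attained at a vertex.

The optimum lies where 6x + 2y = 286 and x + 3y = 205.
Solving simultaneously gives x = 28, y = 59.

x = 28, y = 59, minimum C = 1333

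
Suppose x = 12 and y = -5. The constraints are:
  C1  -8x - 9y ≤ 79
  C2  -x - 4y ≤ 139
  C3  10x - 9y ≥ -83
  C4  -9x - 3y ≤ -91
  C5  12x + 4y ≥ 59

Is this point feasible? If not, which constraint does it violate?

C1: -51 ≤ 79 ✓
C2: 8 ≤ 139 ✓
C3: 165 ≥ -83 ✓
C4: -93 ≤ -91 ✓
C5: 124 ≥ 59 ✓

feasible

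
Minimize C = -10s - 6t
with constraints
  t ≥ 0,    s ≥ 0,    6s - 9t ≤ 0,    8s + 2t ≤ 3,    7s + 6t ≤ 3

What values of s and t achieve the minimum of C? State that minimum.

s = 3/11, t = 2/11, minimum C = -42/11

Extreme points and C = -10s - 6t:
  (0, 0) → C = 0
  (0, 1/2) → C = -3
  (3/11, 2/11) → C = -42/11

The optimum lies where 6s - 9t = 0 and 7s + 6t = 3.
Solving simultaneously gives s = 3/11, t = 2/11.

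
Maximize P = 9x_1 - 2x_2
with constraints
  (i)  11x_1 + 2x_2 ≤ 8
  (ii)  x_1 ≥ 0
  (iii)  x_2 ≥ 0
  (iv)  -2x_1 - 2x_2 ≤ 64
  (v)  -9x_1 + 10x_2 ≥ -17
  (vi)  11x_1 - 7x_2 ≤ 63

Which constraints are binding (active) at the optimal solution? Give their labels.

Corner points and P = 9x_1 - 2x_2:
  (0, 4) → P = -8
  (8/11, 0) → P = 72/11
  (0, 0) → P = 0

The maximum is at (8/11, 0). Substituting into each constraint, equality holds for (i) and (iii); the remaining constraints have slack.

(i) and (iii)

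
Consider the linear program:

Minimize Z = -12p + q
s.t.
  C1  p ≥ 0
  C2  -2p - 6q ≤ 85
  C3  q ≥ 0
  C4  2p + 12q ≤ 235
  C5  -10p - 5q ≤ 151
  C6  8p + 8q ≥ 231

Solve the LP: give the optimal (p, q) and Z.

p = 235/2, q = 0, minimum Z = -1410

Vertices and Z = -12p + q:
  (235/2, 0) → Z = -1410
  (231/8, 0) → Z = -693/2
  (223/20, 709/40) → Z = -4643/40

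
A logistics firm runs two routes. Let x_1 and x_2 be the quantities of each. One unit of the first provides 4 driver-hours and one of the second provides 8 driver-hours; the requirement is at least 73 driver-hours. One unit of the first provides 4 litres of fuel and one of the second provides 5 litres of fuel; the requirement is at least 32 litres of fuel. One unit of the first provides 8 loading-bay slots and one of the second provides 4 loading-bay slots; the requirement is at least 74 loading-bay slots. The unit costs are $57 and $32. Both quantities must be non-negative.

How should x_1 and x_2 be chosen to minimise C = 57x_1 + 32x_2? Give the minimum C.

Vertices and C = 57x_1 + 32x_2:
  (0, 37/2) → C = 592
  (73/4, 0) → C = 4161/4
  (25/4, 6) → C = 2193/4
The feasible region is unbounded (it extends along (0, 1), (1, 0)), but C strictly increases along every unbounded feasible direction, so there is no improving ray and the minimum is attained at a vertex.

x_1 = 25/4, x_2 = 6, minimum C = 2193/4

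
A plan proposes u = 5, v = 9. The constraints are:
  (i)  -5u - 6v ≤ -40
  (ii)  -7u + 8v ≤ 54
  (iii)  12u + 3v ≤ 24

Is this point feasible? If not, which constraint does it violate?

Constraint (iii): 12u + 3v = 87, which is not ≤ 24. All other constraints are satisfied.

not feasible — violates (iii)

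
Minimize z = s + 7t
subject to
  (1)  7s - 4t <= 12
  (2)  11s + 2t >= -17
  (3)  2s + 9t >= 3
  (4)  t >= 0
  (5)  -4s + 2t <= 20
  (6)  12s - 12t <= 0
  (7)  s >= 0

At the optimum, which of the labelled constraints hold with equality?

(3) and (6)

Corner points and z = s + 7t:
  (4, 4) → z = 32
  (3/11, 3/11) → z = 24/11
  (0, 1/3) → z = 7/3
  (0, 10) → z = 70
The feasible region is unbounded (it extends along (1, 2), (4, 7)), but z strictly increases along every unbounded feasible direction, so there is no improving ray and the minimum is attained at a vertex.

The minimum is at (3/11, 3/11). Substituting into each constraint, equality holds for (3) and (6); the remaining constraints have slack.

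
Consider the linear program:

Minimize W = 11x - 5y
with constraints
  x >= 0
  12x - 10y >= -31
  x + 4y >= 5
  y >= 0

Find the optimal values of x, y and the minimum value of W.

x = 0, y = 31/10, minimum W = -31/2

Vertices and W = 11x - 5y:
  (0, 31/10) → W = -31/2
  (0, 5/4) → W = -25/4
  (5, 0) → W = 55
The feasible region is unbounded (it extends along (1, 0), (5, 6)), but W strictly increases along every unbounded feasible direction, so there is no improving ray and the minimum is attained at a vertex.

At the optimal vertex, x = 0 and 12x - 10y = -31.
Solving simultaneously gives x = 0, y = 31/10.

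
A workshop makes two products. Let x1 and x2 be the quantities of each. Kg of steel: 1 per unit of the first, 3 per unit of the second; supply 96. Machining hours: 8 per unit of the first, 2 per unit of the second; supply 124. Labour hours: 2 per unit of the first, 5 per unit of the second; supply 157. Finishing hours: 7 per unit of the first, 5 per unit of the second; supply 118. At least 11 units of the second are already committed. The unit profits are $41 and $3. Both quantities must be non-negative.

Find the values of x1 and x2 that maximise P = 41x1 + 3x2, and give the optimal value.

Feasible corners and P = 41x1 + 3x2:
  (0, 118/5) → P = 354/5
  (0, 11) → P = 33
  (9, 11) → P = 402

x1 = 9, x2 = 11, maximum P = 402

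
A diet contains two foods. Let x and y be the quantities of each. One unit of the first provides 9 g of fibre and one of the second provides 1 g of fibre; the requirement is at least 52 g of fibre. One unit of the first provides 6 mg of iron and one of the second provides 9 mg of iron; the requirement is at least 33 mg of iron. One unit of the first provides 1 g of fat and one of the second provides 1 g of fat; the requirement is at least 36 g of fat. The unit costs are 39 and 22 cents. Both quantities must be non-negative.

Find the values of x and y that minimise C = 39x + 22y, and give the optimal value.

x = 2, y = 34, minimum C = 826

Extreme points and C = 39x + 22y:
  (0, 52) → C = 1144
  (36, 0) → C = 1404
  (2, 34) → C = 826
The feasible region is unbounded (it extends along (0, 1), (1, 0)), but C strictly increases along every unbounded feasible direction, so there is no improving ray and the minimum is attained at a vertex.

The optimum lies where 9x + y = 52 and x + y = 36.
Solving simultaneously gives x = 2, y = 34.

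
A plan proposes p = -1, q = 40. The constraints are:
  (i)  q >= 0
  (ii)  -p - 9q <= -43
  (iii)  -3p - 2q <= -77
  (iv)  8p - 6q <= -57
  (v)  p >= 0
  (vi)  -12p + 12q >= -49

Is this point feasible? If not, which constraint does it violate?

not feasible — violates (v)

Constraint (v): p = -1, which is not ≥ 0. All other constraints are satisfied.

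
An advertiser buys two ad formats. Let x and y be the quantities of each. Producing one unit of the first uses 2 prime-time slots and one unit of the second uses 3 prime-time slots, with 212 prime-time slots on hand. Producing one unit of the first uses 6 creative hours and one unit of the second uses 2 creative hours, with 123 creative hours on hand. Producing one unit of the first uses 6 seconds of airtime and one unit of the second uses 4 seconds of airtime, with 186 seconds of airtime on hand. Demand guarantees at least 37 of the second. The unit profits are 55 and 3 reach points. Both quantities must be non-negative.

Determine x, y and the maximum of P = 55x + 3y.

Vertices and P = 55x + 3y:
  (0, 93/2) → P = 279/2
  (0, 37) → P = 111
  (19/3, 37) → P = 1378/3

At the optimal vertex, 6x + 4y = 186 and y = 37.
Solving simultaneously gives x = 19/3, y = 37.

x = 19/3, y = 37, maximum P = 1378/3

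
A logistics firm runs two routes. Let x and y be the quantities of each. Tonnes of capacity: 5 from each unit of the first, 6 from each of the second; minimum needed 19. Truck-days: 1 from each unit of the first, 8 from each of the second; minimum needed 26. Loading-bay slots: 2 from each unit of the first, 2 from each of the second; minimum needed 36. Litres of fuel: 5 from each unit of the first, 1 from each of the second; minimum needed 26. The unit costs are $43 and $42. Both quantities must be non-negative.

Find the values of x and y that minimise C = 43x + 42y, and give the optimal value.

The feasible region is unbounded (it extends along (0, 1), (1, 0)), but C strictly increases along every unbounded feasible direction, so there is no improving ray and the minimum is attained at a vertex.

The optimum lies where 2x + 2y = 36 and 5x + y = 26.
Solving simultaneously gives x = 2, y = 16.

x = 2, y = 16, minimum C = 758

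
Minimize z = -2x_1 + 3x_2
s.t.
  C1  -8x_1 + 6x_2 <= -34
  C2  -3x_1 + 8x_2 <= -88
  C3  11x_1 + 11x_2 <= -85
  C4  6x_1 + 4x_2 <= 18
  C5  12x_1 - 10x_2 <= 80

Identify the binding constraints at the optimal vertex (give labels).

Corner points and z = -2x_1 + 3x_2:
  (-128/23, -301/23) → z = -647/23
  (-35/2, -29) → z = -52
  (-40/11, -136/11) → z = -328/11

The minimum is at (-35/2, -29). Substituting into each constraint, equality holds for C1 and C5; the remaining constraints have slack.

C1 and C5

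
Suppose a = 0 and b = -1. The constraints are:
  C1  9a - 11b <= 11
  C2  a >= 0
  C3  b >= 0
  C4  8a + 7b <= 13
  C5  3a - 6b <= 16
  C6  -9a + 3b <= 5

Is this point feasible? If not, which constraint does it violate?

not feasible — violates C3

Constraint C3: b = -1, which is not ≥ 0. All other constraints are satisfied.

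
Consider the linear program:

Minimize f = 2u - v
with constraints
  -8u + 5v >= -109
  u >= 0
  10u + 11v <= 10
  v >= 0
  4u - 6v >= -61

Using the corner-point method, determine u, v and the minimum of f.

u = 0, v = 10/11, minimum f = -10/11

Extreme points and f = 2u - v:
  (0, 10/11) → f = -10/11
  (0, 0) → f = 0
  (1, 0) → f = 2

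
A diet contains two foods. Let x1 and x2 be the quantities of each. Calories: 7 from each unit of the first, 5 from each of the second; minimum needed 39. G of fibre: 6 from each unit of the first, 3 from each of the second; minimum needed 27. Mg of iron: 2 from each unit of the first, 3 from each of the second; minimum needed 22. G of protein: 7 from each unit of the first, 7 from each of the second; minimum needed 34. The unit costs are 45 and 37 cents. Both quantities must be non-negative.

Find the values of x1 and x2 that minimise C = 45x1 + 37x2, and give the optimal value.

x1 = 5/4, x2 = 13/2, minimum C = 1187/4

Corner points and C = 45x1 + 37x2:
  (0, 9) → C = 333
  (11, 0) → C = 495
  (5/4, 13/2) → C = 1187/4
The feasible region is unbounded (it extends along (0, 1), (1, 0)), but C strictly increases along every unbounded feasible direction, so there is no improving ray and the minimum is attained at a vertex.

The binding constraints are 6x1 + 3x2 = 27 and 2x1 + 3x2 = 22.
Solving simultaneously gives x1 = 5/4, x2 = 13/2.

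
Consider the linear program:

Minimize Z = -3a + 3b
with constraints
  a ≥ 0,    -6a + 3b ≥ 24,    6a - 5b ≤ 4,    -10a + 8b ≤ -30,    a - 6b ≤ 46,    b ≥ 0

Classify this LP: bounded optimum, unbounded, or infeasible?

infeasible

The boundaries a = 0 and -6a + 3b = 24 meet at (0, 8), but that point violates -10a + 8b ≤ -30. Every candidate vertex is excluded by some other constraint, so the feasible region is empty.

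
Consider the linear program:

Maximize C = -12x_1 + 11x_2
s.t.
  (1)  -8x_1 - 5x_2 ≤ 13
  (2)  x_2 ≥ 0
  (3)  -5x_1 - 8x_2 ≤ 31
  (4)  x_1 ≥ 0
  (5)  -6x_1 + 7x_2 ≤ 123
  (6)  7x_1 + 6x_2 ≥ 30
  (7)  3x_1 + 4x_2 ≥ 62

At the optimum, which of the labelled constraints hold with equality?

(4) and (5)

Vertices and C = -12x_1 + 11x_2:
  (62/3, 0) → C = -248
  (0, 123/7) → C = 1353/7
  (0, 31/2) → C = 341/2
The feasible region is unbounded (it extends along (7, 6), (1, 0)), but C strictly decreases along every unbounded feasible direction, so there is no improving ray and the maximum is attained at a vertex.

The maximum is at (0, 123/7). Substituting into each constraint, equality holds for (4) and (5); the remaining constraints have slack.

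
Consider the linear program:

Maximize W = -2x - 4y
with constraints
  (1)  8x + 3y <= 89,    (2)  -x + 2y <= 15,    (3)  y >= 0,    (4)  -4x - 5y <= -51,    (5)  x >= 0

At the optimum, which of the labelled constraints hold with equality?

Extreme points and W = -2x - 4y:
  (7, 11) → W = -58
  (73/7, 13/7) → W = -198/7
  (27/13, 111/13) → W = -498/13

The maximum is at (73/7, 13/7). Substituting into each constraint, equality holds for (1) and (4); the remaining constraints have slack.

(1) and (4)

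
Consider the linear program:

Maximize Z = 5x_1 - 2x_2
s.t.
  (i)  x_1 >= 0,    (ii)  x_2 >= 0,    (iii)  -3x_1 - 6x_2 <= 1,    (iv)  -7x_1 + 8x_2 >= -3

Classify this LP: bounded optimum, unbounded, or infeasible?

unbounded

From the feasible point (0, 0), moving in the direction (8, 7) keeps every constraint satisfied while Z increases without bound.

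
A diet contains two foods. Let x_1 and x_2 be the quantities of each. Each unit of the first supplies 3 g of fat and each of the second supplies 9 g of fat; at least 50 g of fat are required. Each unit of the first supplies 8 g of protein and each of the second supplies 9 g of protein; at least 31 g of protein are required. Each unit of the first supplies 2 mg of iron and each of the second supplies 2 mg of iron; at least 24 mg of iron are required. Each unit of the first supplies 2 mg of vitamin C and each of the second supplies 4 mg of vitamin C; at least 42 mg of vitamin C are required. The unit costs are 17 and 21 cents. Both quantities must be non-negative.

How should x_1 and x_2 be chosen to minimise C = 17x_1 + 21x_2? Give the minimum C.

x_1 = 3, x_2 = 9, minimum C = 240

Feasible corners and C = 17x_1 + 21x_2:
  (0, 12) → C = 252
  (21, 0) → C = 357
  (3, 9) → C = 240
The feasible region is unbounded (it extends along (0, 1), (1, 0)), but C strictly increases along every unbounded feasible direction, so there is no improving ray and the minimum is attained at a vertex.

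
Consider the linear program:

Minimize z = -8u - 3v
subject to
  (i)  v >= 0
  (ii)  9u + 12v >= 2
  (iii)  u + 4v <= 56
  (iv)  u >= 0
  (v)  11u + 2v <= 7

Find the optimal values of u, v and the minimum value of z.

u = 0, v = 7/2, minimum z = -21/2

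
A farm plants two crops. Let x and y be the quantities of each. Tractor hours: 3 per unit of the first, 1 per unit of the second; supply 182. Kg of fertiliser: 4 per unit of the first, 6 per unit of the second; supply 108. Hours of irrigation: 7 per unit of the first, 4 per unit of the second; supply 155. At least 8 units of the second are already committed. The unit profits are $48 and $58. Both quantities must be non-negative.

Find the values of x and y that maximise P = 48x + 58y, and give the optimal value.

x = 15, y = 8, maximum P = 1184

Vertices and P = 48x + 58y:
  (0, 18) → P = 1044
  (0, 8) → P = 464
  (15, 8) → P = 1184

At the optimal vertex, 4x + 6y = 108 and y = 8.
Solving simultaneously gives x = 15, y = 8.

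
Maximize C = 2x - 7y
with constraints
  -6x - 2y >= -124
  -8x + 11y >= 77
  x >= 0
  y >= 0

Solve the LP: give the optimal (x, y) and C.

x = 0, y = 7, maximum C = -49

Extreme points and C = 2x - 7y:
  (605/41, 727/41) → C = -3879/41
  (0, 62) → C = -434
  (0, 7) → C = -49

The optimum lies where -8x + 11y = 77 and x = 0.
Solving simultaneously gives x = 0, y = 7.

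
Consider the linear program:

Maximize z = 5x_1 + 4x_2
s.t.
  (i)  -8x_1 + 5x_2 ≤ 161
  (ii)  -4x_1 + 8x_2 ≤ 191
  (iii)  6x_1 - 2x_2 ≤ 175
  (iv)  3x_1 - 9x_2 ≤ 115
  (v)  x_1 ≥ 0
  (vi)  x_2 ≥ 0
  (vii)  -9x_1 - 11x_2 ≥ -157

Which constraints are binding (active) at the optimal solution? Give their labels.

(vi) and (vii)

Corner points and z = 5x_1 + 4x_2:
  (0, 0) → z = 0
  (0, 157/11) → z = 628/11
  (157/9, 0) → z = 785/9

The maximum is at (157/9, 0). Substituting into each constraint, equality holds for (vi) and (vii); the remaining constraints have slack.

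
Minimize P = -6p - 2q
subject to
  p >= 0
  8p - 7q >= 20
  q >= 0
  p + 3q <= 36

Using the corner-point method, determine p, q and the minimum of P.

Corner points and P = -6p - 2q:
  (5/2, 0) → P = -15
  (312/31, 268/31) → P = -2408/31
  (36, 0) → P = -216

p = 36, q = 0, minimum P = -216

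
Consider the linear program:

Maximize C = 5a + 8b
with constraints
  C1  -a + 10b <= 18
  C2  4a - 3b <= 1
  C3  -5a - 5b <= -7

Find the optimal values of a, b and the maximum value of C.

a = 64/37, b = 73/37, maximum C = 904/37

Extreme points and C = 5a + 8b:
  (64/37, 73/37) → C = 904/37
  (-4/11, 97/55) → C = 676/55
  (26/35, 23/35) → C = 314/35

The optimum lies where -a + 10b = 18 and 4a - 3b = 1.
Solving simultaneously gives a = 64/37, b = 73/37.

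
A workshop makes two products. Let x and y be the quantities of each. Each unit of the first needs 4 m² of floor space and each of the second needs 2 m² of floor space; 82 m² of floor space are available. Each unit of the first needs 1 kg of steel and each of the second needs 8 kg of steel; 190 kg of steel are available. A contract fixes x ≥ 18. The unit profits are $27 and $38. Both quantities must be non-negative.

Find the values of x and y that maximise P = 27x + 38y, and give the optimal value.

x = 18, y = 5, maximum P = 676

Feasible corners and P = 27x + 38y:
  (41/2, 0) → P = 1107/2
  (18, 0) → P = 486
  (18, 5) → P = 676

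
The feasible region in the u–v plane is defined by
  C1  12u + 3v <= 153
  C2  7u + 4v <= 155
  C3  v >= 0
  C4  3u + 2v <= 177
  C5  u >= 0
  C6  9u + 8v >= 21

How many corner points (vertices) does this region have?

Pairwise boundary intersections that survive every other constraint:
  (49/9, 263/9)
  (51/4, 0)
  (0, 155/4)
  (7/3, 0)
  (0, 21/8)

5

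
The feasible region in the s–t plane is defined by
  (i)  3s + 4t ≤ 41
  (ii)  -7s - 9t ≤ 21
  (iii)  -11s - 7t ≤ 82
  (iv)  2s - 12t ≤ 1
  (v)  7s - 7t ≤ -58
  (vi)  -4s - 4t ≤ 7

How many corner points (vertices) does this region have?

4

The feasible vertices (each the meet of two boundaries and inside every other half-plane) are:
  (-615/23, 697/23)
  (55/49, 461/49)
  (-279/16, 251/16)
  (-281/56, 183/56)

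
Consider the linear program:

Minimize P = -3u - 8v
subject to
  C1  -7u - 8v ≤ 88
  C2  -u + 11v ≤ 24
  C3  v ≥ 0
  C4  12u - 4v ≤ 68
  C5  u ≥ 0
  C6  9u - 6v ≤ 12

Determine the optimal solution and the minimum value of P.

Feasible corners and P = -3u - 8v:
  (0, 24/11) → P = -192/11
  (92/31, 76/31) → P = -884/31
  (0, 0) → P = 0
  (4/3, 0) → P = -4

u = 92/31, v = 76/31, minimum P = -884/31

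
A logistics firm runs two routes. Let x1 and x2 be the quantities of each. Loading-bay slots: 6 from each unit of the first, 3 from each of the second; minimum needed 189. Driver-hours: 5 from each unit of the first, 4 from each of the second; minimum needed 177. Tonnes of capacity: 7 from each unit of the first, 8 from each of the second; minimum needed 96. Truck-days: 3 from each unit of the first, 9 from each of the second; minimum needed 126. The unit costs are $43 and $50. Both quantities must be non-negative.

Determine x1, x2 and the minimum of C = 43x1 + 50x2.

Corner points and C = 43x1 + 50x2:
  (0, 63) → C = 3150
  (42, 0) → C = 1806
  (25, 13) → C = 1725
  (33, 3) → C = 1569
The feasible region is unbounded (it extends along (0, 1), (1, 0)), but C strictly increases along every unbounded feasible direction, so there is no improving ray and the minimum is attained at a vertex.

The optimum lies where 5x1 + 4x2 = 177 and 3x1 + 9x2 = 126.
Solving simultaneously gives x1 = 33, x2 = 3.

x1 = 33, x2 = 3, minimum C = 1569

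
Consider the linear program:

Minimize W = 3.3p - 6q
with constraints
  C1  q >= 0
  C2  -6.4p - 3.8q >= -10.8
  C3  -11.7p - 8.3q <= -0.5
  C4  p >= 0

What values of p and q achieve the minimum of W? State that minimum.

Extreme points and W = 3.3p - 6q:
  (27/16, 0) → W = 891/160
  (5/117, 0) → W = 11/78
  (0, 54/19) → W = -324/19
  (0, 5/83) → W = -30/83

p = 0, q = 54/19, minimum W = -324/19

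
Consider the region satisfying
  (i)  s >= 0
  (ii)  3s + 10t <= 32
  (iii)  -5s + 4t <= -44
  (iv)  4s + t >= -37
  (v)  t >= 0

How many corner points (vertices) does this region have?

3

Pairwise boundary intersections that survive every other constraint:
  (284/31, 14/31)
  (32/3, 0)
  (44/5, 0)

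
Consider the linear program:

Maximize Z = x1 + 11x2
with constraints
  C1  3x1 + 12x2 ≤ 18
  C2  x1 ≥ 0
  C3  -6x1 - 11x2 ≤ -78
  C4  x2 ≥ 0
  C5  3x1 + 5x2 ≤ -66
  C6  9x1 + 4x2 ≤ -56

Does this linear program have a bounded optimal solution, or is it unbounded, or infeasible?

infeasible

The boundaries 3x1 + 5x2 = -66 and 9x1 + 4x2 = -56 meet at (-16/33, -142/11), but that point violates x1 ≥ 0. Every candidate vertex is excluded by some other constraint, so the feasible region is empty.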